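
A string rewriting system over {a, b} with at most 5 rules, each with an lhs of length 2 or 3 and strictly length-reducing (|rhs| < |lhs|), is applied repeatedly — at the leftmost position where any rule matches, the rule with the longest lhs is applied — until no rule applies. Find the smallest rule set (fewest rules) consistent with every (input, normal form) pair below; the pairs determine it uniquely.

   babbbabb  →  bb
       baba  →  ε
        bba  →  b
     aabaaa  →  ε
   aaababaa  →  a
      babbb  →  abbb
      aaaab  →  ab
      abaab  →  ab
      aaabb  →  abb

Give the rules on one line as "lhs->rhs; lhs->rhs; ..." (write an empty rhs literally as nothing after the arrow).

  | babbbabb => abbbabb => abbabb => ababb => bb
  | baba => aba => ε
  | bba => b
  | aabaaa => aaa => ba => ε

aaa->ba; aba->; ba->; bab->ab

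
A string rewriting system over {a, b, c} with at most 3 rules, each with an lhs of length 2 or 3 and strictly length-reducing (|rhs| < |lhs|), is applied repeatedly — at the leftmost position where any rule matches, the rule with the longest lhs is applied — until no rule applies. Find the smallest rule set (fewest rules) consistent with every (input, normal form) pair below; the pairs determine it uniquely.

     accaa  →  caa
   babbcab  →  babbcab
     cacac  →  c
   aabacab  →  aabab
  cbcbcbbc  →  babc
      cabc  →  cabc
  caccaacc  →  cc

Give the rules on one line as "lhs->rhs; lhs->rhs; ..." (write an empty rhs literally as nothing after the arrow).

  | accaa => caa
  | babbcab
  | cacac => cac => c
  | aabacab => aabab

ac->; cb->a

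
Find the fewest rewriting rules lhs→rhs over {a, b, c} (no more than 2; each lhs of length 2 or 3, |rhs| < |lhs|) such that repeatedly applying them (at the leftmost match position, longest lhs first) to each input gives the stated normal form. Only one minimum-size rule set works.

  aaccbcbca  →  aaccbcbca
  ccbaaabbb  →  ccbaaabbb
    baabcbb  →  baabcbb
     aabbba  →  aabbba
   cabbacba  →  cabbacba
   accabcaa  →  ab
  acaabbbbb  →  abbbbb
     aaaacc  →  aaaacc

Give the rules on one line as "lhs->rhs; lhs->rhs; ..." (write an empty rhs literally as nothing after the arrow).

  | aaccbcbca
  | ccbaaabbb
  | baabcbb
  | aabbba

caa->; cca->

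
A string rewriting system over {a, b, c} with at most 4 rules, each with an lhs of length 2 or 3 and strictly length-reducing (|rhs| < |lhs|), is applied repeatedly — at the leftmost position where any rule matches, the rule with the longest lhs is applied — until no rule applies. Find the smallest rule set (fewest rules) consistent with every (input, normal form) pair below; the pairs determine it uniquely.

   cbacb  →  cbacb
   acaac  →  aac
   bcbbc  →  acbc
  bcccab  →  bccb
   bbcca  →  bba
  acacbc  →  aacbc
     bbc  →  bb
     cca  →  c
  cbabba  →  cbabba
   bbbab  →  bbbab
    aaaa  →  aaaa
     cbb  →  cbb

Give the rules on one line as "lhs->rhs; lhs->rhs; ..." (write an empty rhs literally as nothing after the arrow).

  | cbacb
  | acaac => aac
  | bcbbc => acbc
  | bcccab => bccb

bbc->bb; bcb->ac; ca->; cac->ac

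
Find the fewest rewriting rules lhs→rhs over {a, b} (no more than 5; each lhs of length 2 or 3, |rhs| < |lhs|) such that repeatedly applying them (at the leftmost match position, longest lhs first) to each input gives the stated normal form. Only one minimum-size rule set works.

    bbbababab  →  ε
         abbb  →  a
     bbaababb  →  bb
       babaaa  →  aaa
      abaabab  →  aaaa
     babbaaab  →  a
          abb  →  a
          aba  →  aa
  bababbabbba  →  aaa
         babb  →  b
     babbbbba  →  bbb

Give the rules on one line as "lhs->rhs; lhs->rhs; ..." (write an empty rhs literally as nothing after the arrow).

ab->a; ba->; baa->; bab->

  | bbbababab => bbabab => bab => ε
  | abbb => abb => ab => a
  | bbaababb => bbabb => bb
  | babaaa => aaa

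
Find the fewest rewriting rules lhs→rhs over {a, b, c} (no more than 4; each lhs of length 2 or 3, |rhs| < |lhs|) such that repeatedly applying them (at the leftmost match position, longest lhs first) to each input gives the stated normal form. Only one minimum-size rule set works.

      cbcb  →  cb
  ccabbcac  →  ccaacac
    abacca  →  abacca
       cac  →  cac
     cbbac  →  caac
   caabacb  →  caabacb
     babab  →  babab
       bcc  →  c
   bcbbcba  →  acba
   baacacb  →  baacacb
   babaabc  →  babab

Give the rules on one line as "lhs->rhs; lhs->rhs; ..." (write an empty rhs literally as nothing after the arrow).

abc->b; bb->a; bc->

  | cbcb => cb
  | ccabbcac => ccaacac
  | abacca
  | cac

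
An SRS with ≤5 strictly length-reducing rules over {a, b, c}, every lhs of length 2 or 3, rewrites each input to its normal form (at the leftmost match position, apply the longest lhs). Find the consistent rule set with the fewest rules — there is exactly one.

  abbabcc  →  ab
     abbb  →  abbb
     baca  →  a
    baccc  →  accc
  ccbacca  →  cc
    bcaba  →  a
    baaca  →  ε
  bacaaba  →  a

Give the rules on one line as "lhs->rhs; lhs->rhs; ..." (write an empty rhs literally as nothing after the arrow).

aa->; ba->a; bcc->ab; ca->

  | abbabcc => ababcc => aabcc => bcc => ab
  | abbb
  | baca => aca => a
  | baccc => accc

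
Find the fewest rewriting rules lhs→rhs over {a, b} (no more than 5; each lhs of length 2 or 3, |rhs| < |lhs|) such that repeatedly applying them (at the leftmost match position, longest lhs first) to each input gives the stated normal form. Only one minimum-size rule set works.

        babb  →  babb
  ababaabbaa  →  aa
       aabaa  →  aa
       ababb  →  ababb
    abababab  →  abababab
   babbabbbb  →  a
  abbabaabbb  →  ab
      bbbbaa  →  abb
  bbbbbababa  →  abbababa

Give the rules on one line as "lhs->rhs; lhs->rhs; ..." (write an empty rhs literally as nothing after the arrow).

  | babb
  | ababaabbaa => ababbbbaa => abaabaa => abbbaa => aaaa => aaa => aa
  | aabaa => aaa => aa
  | ababb

aaa->aa; aab->a; baa->bb; bbb->a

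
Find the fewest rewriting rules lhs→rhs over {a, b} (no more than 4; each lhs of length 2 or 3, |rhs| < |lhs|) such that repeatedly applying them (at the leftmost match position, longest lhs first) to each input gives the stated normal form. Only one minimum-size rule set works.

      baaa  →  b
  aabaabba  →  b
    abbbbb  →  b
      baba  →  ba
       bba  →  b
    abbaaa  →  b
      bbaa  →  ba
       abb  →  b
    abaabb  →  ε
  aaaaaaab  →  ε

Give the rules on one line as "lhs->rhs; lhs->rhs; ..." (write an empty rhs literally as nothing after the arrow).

aa->b; ab->; bb->a

  | baaa => bba => aa => b
  | aabaabba => bbaabba => aaabba => babba => bba => aa => b
  | abbbbb => bbbb => abb => b
  | baba => ba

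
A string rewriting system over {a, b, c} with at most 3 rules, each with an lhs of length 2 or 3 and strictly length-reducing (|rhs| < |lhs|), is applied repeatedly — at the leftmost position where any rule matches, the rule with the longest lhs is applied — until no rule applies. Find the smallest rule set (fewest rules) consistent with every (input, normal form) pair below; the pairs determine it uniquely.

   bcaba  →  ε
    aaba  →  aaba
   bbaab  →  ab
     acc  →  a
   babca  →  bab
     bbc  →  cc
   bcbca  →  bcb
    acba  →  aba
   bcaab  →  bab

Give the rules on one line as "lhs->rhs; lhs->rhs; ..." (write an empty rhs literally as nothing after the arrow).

  | bcaba => bba => ca => ε
  | aaba
  | bbaab => caab => ab
  | acc => ac => a

ac->a; bb->c; ca->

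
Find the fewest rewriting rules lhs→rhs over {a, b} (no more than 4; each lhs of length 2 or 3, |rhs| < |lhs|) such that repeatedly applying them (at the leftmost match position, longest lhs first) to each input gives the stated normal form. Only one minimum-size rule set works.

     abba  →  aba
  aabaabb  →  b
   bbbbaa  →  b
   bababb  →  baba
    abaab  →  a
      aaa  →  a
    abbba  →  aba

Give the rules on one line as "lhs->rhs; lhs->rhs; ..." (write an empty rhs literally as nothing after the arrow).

  | abba => aba
  | aabaabb => baabb => bbb => b
  | bbbbaa => bbaa => baa => b
  | bababb => baba

aa->; bb->; bba->ba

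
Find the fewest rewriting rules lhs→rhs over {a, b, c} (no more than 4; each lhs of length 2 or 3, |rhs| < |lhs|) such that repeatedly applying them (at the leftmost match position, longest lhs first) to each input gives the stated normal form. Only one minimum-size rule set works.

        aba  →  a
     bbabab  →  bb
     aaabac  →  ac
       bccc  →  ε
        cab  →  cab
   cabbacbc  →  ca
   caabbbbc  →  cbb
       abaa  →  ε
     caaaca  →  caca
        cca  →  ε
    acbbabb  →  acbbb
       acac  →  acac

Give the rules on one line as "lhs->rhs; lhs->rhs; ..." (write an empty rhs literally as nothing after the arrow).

aa->; ba->; bc->a; cc->a

  | aba => a
  | bbabab => bbab => bb
  | aaabac => abac => ac
  | bccc => acc => aa => ε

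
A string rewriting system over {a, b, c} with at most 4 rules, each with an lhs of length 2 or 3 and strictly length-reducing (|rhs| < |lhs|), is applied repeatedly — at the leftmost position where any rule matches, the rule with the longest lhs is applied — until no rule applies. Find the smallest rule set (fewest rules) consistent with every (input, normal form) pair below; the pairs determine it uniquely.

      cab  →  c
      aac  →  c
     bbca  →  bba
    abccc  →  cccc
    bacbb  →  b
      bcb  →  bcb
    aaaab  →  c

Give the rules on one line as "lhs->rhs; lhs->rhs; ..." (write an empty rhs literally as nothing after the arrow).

  | cab => ab => c
  | aac => ac => c
  | bbca => bba
  | abccc => cccc

ab->c; ac->c; ca->a; cbb->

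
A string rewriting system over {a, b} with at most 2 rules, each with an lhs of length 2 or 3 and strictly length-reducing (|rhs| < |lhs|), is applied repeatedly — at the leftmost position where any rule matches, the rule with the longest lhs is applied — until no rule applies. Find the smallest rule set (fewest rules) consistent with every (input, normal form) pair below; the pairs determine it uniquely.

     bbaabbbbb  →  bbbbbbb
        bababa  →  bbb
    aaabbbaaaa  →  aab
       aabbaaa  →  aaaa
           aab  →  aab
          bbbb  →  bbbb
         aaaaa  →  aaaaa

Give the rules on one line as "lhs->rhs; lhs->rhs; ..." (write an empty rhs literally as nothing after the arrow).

abb->; ba->b

  | bbaabbbbb => bbabbbbb => bbbbbbb
  | bababa => bbaba => bbba => bbb
  | aaabbbaaaa => aabaaaa => aabaaa => aabaa => aaba => aab
  | aabbaaa => aaaa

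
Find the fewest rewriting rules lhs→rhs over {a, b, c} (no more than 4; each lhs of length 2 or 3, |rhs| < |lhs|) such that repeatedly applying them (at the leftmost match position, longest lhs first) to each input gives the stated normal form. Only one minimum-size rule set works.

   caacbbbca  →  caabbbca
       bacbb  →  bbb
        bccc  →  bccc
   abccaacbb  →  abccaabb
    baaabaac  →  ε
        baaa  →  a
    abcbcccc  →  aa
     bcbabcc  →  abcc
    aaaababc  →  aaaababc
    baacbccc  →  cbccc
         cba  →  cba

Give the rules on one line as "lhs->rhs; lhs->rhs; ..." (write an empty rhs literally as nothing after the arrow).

  | caacbbbca => caabbbca
  | bacbb => bbb
  | bccc
  | abccaacbb => abccaabb

aac->aa; ac->; baa->; bcb->ac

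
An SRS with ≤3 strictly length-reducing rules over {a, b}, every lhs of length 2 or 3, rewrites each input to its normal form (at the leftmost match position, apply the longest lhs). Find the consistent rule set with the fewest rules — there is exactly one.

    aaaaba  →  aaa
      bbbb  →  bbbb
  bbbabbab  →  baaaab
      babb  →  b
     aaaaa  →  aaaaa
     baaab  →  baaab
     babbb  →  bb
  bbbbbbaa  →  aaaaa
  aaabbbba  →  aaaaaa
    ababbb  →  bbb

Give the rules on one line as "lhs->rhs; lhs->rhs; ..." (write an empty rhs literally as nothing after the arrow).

  | aaaaba => aaa
  | bbbb
  | bbbabbab => baabbab => baaaab
  | babb => b

aba->; bab->; bba->aa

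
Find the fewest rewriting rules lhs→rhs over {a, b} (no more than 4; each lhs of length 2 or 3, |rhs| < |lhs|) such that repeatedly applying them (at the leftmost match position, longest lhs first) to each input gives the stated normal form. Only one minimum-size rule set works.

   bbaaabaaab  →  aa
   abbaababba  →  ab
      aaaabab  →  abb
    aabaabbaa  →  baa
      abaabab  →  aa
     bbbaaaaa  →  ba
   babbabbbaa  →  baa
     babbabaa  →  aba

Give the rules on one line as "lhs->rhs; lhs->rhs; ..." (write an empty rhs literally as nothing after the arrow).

  | bbaaabaaab => bbabbaaab => babaaab => aaaab => abab => aa
  | abbaababba => abbabba => ababa => aaa => ab
  | aaaabab => ababab => aaab => abb
  | aabaabbaa => aabbaa => baa

aaa->ab; aab->; bab->a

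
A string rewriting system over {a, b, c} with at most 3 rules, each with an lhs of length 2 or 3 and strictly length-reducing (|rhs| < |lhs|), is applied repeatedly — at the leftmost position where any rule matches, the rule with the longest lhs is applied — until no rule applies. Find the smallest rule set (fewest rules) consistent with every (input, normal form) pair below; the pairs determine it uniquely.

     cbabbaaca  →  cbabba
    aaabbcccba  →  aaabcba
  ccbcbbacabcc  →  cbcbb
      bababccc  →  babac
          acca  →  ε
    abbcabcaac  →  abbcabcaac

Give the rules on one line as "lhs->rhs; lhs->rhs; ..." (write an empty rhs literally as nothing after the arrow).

aca->; bcc->; cc->c

  | cbabbaaca => cbabba
  | aaabbcccba => aaabcba
  | ccbcbbacabcc => cbcbbacabcc => cbcbbbcc => cbcbb
  | bababccc => babac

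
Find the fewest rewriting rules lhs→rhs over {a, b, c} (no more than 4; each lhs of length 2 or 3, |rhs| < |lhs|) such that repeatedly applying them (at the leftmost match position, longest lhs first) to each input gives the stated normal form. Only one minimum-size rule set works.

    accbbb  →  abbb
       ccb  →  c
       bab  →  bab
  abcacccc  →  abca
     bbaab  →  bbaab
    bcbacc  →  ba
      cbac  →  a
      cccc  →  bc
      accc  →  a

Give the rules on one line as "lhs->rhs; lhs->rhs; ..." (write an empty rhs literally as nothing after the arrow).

ac->a; cb->; ccc->b

  | accbbb => acbbb => abbb
  | ccb => c
  | bab
  | abcacccc => abcaccc => abcacc => abcac => abca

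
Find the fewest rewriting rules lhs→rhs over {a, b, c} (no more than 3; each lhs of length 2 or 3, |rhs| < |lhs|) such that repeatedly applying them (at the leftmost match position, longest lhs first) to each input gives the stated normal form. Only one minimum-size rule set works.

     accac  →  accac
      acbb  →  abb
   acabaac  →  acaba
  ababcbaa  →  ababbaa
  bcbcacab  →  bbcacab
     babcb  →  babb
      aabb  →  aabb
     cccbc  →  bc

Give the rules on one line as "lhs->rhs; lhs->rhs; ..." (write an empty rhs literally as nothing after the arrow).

aac->a; cb->b

  | accac
  | acbb => abb
  | acabaac => acaba
  | ababcbaa => ababbaa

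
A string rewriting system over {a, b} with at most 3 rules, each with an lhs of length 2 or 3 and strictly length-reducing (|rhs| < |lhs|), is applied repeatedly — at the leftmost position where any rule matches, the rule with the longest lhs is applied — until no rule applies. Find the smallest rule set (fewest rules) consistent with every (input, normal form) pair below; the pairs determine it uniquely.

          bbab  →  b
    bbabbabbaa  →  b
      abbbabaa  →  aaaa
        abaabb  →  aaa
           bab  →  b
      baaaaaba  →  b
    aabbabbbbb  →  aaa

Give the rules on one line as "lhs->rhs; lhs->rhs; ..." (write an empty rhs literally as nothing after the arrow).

ab->a; ba->b; bb->b

  | bbab => bab => bb => b
  | bbabbabbaa => babbabbaa => bbbabbaa => bbabbaa => babbaa => bbbaa => bbaa => baa => ba => b
  | abbbabaa => abbabaa => ababaa => aabaa => aaaa
  | abaabb => aaabb => aaab => aaa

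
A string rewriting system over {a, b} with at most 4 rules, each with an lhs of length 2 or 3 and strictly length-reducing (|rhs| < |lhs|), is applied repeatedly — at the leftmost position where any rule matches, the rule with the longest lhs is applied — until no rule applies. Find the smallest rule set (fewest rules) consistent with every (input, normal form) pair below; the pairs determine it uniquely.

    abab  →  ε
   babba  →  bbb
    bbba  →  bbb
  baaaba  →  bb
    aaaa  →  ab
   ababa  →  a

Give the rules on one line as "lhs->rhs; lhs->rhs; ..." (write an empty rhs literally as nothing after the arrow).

aaa->ab; abb->; ba->b

  | abab => abb => ε
  | babba => bbba => bbb
  | bbba => bbb
  | baaaba => baaba => baba => bba => bb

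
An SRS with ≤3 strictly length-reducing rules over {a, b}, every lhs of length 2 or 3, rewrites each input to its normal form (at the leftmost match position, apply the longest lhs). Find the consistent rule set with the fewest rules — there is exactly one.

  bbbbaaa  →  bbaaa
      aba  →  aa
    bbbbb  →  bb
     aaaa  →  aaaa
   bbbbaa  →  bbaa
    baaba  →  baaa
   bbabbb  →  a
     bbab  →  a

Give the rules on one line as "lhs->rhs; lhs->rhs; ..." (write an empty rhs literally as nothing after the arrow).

  | bbbbaaa => bbbaaa => bbaaa
  | aba => aa
  | bbbbb => bbbb => bbb => bb
  | aaaa

ab->a; bab->ab; bbb->bb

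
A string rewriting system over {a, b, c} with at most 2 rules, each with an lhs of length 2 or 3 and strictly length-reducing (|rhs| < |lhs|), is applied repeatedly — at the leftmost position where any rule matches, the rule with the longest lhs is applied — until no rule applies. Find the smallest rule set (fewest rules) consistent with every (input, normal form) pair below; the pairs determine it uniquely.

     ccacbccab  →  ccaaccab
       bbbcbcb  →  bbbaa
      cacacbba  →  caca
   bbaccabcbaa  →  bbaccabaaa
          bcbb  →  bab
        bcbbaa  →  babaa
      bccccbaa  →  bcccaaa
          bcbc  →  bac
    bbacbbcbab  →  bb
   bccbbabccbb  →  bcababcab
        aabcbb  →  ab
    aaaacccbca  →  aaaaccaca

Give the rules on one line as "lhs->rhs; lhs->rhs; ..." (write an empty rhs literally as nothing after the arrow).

aab->; cb->a

  | ccacbccab => ccaaccab
  | bbbcbcb => bbbacb => bbbaa
  | cacacbba => cacaaba => caca
  | bbaccabcbaa => bbaccabaaa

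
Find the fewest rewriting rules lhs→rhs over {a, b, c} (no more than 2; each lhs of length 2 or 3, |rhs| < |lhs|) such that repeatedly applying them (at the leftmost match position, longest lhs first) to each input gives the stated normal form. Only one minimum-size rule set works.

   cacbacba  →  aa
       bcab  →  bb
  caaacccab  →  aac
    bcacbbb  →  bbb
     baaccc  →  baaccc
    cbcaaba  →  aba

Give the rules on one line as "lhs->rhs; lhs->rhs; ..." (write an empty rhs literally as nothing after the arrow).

  | cacbacba => cbacba => acba => aa
  | bcab => bb
  | caaacccab => aacccab => aaccb => aac
  | bcacbbb => bcbbb => bbb

ca->; cb->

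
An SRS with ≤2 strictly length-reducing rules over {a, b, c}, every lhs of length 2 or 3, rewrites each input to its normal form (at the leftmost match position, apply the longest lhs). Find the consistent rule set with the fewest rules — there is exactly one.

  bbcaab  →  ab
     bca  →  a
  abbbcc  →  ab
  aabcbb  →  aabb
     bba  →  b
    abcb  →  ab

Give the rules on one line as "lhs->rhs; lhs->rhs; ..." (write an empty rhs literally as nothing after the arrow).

  | bbcaab => baab => ab
  | bca => a
  | abbbcc => abbc => ab
  | aabcbb => aabb

ba->; bc->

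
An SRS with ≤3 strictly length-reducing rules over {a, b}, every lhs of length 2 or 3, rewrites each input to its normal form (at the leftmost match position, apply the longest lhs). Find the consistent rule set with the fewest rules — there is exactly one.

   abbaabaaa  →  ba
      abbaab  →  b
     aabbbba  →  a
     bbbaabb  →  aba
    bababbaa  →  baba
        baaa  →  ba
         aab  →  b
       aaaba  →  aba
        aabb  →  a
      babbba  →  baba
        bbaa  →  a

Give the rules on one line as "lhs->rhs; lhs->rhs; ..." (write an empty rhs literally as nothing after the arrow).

aa->; baa->ba; bb->a

  | abbaabaaa => aaaabaaa => aabaaa => baaa => baa => ba
  | abbaab => aaaab => aab => b
  | aabbbba => bbbba => abba => aaa => a
  | bbbaabb => abaabb => ababb => abaa => aba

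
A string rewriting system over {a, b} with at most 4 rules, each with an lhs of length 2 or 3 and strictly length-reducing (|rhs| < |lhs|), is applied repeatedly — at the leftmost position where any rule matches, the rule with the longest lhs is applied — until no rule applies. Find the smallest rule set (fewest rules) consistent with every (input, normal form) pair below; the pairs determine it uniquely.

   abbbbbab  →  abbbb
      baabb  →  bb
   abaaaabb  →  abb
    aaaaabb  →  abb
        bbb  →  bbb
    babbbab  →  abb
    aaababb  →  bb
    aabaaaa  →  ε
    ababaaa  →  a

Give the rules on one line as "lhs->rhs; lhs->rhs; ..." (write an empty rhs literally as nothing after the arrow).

  | abbbbbab => abbbb
  | baabb => aabb => bb
  | abaaaabb => aaaaabb => aaabb => abb
  | aaaaabb => aaabb => abb

aa->; ba->a; bba->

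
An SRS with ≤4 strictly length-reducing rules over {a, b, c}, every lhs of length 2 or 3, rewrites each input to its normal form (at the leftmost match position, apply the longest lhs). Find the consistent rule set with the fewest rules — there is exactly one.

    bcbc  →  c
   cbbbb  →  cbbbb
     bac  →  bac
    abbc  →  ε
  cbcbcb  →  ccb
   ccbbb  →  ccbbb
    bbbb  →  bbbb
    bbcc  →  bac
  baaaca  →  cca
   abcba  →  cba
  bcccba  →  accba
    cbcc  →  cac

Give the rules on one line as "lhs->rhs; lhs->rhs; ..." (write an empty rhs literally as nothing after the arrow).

aa->c; aba->; bc->a

  | bcbc => abc => aa => c
  | cbbbb
  | bac
  | abbc => aba => ε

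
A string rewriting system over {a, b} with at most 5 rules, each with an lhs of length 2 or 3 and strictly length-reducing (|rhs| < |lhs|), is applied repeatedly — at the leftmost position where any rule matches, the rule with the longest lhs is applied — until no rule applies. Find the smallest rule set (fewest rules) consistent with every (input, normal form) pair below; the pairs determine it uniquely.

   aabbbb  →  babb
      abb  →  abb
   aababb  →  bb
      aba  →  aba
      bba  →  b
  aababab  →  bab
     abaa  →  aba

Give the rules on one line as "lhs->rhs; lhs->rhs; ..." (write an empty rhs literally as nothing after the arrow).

aa->a; aab->ba; bba->b; bbb->bb

  | aabbbb => babbb => babb
  | abb
  | aababb => baabb => bbab => bb
  | aba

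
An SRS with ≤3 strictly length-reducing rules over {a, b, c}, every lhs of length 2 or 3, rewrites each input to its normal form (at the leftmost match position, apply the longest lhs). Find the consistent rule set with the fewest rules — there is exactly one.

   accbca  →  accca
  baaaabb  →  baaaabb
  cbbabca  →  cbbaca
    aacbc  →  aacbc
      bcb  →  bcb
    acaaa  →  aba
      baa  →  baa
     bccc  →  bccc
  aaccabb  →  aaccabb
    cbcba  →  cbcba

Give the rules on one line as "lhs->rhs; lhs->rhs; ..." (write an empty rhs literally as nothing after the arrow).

bca->ca; caa->b

  | accbca => accca
  | baaaabb
  | cbbabca => cbbaca
  | aacbc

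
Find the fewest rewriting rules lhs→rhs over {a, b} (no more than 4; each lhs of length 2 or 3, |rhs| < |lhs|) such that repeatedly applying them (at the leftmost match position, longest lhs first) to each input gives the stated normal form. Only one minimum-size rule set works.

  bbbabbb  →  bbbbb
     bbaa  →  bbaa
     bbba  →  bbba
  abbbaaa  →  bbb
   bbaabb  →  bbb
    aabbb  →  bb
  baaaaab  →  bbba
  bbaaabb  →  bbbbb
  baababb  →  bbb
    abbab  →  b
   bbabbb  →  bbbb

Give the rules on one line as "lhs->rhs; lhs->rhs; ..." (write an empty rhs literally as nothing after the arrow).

aaa->b; aab->ba; ab->

  | bbbabbb => bbbbb
  | bbaa
  | bbba
  | abbbaaa => bbaaa => bbb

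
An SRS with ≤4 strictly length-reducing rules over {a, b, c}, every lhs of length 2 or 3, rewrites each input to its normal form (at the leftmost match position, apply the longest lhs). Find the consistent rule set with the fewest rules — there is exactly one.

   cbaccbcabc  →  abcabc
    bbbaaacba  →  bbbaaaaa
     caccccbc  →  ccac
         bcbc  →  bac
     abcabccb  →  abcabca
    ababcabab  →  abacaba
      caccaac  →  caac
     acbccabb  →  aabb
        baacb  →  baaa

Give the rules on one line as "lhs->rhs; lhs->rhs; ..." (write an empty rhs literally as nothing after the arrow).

acc->; bab->ba; cb->a

  | cbaccbcabc => aaccbcabc => abcabc
  | bbbaaacba => bbbaaaaa
  | caccccbc => cccbc => ccac
  | bcbc => bac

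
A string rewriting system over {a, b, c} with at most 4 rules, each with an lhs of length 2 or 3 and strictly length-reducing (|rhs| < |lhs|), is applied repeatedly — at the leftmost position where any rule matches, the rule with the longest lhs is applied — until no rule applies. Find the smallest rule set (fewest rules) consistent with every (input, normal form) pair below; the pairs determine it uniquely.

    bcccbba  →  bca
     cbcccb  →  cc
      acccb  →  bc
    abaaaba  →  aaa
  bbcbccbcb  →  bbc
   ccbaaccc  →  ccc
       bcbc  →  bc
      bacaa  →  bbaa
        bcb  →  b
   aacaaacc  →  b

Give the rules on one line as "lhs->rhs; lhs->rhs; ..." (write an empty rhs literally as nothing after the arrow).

ab->; ac->b; cb->

  | bcccbba => bccba => bca
  | cbcccb => cccb => cc
  | acccb => bccb => bc
  | abaaaba => aaaba => aaa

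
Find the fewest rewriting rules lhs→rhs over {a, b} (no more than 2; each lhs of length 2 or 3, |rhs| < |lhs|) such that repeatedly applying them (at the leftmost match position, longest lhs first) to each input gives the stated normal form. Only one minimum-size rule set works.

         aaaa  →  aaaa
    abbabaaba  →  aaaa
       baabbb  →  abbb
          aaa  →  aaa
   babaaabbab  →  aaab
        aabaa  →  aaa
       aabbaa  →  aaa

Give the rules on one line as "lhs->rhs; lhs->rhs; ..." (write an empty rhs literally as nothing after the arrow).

  | aaaa
  | abbabaaba => ababaaba => aabaaba => aababa => aaaba => aaaa
  | baabbb => babbb => abbb
  | aaa

ba->a; baa->ba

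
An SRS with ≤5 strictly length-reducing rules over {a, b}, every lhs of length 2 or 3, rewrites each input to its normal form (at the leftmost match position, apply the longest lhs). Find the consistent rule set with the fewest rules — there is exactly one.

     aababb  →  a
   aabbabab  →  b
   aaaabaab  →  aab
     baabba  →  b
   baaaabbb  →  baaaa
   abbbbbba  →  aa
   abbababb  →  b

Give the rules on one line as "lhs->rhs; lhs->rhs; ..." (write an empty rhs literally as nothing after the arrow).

aba->b; bab->b; bb->b; bbb->

  | aababb => abbb => a
  | aabbabab => aababab => abbab => abab => bb => b
  | aaaabaab => aaabab => aabb => aab
  | baabba => baaba => bab => b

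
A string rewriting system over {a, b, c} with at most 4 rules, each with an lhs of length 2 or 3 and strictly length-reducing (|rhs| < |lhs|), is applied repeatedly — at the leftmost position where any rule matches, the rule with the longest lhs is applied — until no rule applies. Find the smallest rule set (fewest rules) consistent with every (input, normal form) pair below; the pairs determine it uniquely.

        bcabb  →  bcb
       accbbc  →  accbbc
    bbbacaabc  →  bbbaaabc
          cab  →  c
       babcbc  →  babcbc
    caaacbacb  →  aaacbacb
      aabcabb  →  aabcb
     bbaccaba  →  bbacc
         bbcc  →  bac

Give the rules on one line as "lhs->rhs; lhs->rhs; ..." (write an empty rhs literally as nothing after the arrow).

  | bcabb => bcb
  | accbbc
  | bbbacaabc => bbbaaabc
  | cab => c

bcc->ac; ca->c; caa->aa; cab->c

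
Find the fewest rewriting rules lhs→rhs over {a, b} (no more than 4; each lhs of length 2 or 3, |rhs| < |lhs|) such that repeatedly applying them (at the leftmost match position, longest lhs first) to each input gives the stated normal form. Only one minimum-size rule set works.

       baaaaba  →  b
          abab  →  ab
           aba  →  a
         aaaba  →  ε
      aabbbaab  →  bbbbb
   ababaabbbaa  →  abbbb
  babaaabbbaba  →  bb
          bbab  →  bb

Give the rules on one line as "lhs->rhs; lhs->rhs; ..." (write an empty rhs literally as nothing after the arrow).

  | baaaaba => baaba => bba => b
  | abab => ab
  | aba => a
  | aaaba => baba => ba => ε

aa->b; ba->; baa->b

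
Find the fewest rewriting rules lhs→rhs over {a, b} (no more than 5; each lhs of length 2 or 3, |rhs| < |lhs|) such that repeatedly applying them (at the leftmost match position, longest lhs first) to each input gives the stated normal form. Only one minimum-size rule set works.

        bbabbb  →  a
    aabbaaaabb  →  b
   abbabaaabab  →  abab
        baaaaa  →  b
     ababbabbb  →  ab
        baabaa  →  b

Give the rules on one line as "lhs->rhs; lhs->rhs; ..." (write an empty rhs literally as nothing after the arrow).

  | bbabbb => babbb => baab => bb => a
  | aabbaaaabb => bbaaaabb => baaaabb => bbabb => babb => baa => b
  | abbabaaabab => ababaaabab => ababbbab => abaabab => abbab => abab
  | baaaaa => bbaa => baa => b

aa->; aaa->b; bb->a; bba->ba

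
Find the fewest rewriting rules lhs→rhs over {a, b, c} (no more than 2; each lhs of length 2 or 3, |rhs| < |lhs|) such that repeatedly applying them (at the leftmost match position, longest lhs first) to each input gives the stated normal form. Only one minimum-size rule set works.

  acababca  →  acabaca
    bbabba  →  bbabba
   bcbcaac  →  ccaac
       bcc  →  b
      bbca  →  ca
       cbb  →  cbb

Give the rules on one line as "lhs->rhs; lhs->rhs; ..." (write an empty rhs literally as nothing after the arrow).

bc->c; bcc->b

  | acababca => acabaca
  | bbabba
  | bcbcaac => cbcaac => ccaac
  | bcc => b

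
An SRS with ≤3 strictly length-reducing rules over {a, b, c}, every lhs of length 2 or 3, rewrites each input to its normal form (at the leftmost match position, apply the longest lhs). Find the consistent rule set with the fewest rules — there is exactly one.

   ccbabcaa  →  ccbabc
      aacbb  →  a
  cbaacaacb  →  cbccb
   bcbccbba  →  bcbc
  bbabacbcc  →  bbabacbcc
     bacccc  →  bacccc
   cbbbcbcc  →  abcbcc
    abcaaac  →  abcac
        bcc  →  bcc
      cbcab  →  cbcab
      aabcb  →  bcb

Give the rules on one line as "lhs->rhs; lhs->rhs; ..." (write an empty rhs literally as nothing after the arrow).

aa->; cbb->a

  | ccbabcaa => ccbabc
  | aacbb => cbb => a
  | cbaacaacb => cbcaacb => cbccb
  | bcbccbba => bcbcaa => bcbc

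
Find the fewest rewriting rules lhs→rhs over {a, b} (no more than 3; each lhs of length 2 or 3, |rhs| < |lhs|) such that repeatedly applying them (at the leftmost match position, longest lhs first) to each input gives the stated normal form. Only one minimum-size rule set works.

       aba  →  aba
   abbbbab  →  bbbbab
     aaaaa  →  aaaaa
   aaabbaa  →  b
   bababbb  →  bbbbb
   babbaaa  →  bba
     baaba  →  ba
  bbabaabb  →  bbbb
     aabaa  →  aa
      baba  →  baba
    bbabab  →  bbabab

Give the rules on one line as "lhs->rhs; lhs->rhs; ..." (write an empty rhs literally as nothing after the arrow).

  | aba
  | abbbbab => bbbbab
  | aaaaa
  | aaabbaa => aabbaa => abbaa => bbaa => b

abb->bb; baa->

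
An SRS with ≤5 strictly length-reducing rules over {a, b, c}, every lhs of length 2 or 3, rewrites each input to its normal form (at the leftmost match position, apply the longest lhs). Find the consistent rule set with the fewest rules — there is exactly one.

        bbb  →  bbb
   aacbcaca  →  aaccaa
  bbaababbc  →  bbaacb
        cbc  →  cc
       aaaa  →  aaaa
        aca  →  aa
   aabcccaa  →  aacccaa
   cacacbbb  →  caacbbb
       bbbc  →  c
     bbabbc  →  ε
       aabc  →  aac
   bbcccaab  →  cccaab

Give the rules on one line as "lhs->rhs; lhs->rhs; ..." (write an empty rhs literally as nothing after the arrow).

  | bbb
  | aacbcaca => aaccaca => aaccaa
  | bbaababbc => bbaababc => bbaabac => bbaacb
  | cbc => cc

aca->aa; bac->cb; bc->c; bcb->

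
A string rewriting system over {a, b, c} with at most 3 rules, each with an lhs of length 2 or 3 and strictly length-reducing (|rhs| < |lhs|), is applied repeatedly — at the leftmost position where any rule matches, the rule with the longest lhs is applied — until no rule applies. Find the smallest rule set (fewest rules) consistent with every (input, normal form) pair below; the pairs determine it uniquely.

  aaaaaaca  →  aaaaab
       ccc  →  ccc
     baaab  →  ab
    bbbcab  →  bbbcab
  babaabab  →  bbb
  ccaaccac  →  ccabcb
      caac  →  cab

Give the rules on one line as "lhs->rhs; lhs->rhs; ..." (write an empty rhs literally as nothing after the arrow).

ac->b; ba->b; baa->

  | aaaaaaca => aaaaaba => aaaaab
  | ccc
  | baaab => ab
  | bbbcab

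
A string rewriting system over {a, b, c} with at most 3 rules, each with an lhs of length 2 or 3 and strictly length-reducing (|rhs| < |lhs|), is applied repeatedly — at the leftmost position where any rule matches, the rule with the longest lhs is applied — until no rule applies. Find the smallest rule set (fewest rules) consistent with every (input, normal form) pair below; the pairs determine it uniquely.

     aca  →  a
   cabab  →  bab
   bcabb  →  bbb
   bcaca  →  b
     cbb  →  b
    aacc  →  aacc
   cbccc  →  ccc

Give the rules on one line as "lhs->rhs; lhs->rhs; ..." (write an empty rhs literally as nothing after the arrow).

  | aca => a
  | cabab => bab
  | bcabb => bbb
  | bcaca => bca => b

ca->; cb->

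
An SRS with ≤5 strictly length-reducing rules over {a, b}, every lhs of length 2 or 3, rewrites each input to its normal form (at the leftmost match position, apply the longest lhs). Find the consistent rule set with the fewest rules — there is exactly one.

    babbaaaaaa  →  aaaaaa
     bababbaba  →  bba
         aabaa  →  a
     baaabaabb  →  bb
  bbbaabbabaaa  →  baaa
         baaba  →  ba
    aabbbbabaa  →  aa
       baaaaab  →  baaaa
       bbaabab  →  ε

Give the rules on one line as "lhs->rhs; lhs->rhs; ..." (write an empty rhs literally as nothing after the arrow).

ab->; aba->ab; bab->bb; bbb->

  | babbaaaaaa => bbbaaaaaa => aaaaaa
  | bababbaba => bbabbaba => bbbbaba => baba => bba
  | aabaa => aaba => aab => a
  | baaabaabb => baaababb => baaabbb => baabb => bab => bb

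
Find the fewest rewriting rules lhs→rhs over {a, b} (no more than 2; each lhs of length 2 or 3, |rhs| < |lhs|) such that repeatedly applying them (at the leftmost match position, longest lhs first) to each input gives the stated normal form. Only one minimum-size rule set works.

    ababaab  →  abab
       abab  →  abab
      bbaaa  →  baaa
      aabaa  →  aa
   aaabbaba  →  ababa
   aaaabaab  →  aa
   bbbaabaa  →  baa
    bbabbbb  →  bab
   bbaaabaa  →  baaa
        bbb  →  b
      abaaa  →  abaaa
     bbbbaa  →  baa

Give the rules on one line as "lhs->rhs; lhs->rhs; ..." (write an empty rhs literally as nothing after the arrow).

  | ababaab => abab
  | abab
  | bbaaa => baaa
  | aabaa => aa

aab->; bb->b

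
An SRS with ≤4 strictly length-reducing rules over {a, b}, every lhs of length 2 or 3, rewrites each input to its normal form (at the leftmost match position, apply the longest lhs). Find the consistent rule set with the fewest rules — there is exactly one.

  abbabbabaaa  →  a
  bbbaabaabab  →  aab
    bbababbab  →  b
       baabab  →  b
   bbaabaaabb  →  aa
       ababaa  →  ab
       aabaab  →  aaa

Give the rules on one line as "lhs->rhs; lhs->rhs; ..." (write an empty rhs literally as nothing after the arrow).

  | abbabbabaaa => abbabaaa => abaaa => aba => a
  | bbbaabaabab => abaabaabab => abbaabab => aabab => aab
  | bbababbab => babbab => bbab => b
  | baabab => bbab => b

ba->; baa->b; bb->a; bba->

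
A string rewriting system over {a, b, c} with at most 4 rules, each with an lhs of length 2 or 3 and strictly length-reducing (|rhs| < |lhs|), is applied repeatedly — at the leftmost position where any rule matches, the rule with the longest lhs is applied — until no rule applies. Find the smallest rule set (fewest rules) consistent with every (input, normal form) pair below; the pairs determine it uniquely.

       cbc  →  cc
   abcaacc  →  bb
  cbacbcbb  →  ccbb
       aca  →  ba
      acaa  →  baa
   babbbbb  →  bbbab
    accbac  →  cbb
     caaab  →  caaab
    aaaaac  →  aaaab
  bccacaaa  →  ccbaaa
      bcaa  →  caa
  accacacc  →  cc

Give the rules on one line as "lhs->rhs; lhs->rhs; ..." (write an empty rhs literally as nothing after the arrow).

  | cbc => cc
  | abcaacc => acaacc => baacc => babc => bac => bb
  | cbacbcbb => cbbbcbb => cbbcbb => cbcbb => ccbb
  | aca => ba

abb->ba; ac->b; bc->c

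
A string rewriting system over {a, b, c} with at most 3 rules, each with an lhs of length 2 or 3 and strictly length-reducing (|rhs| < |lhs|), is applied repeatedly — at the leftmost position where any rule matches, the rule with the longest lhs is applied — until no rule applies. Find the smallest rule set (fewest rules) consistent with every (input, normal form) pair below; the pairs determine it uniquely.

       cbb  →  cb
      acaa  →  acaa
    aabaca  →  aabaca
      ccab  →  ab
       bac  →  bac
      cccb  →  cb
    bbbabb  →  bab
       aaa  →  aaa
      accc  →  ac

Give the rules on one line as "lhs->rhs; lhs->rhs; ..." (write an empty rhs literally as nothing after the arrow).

  | cbb => cb
  | acaa
  | aabaca
  | ccab => ab

bb->b; cc->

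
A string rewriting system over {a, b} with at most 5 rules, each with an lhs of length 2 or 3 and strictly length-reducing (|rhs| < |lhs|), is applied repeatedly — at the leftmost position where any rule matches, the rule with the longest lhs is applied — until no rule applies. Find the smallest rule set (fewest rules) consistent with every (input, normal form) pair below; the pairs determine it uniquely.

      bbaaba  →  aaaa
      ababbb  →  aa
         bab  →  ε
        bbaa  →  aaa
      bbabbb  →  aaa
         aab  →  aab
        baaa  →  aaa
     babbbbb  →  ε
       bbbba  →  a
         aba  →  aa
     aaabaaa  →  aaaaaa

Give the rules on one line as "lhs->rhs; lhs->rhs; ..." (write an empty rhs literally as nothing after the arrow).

ba->a; bab->; bb->a; bbb->ba

  | bbaaba => aaaba => aaaa
  | ababbb => abb => aa
  | bab => ε
  | bbaa => aaa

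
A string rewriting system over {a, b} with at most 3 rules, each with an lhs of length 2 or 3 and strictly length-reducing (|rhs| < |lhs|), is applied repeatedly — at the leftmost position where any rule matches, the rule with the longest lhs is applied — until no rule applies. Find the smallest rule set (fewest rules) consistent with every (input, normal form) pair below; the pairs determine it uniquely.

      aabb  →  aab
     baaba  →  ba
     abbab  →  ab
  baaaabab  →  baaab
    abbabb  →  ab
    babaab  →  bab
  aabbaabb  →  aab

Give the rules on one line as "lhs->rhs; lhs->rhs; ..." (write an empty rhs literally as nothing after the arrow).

  | aabb => aab
  | baaba => ba
  | abbab => abbb => abb => ab
  | baaaabab => baaab

aba->; bb->b; bba->bb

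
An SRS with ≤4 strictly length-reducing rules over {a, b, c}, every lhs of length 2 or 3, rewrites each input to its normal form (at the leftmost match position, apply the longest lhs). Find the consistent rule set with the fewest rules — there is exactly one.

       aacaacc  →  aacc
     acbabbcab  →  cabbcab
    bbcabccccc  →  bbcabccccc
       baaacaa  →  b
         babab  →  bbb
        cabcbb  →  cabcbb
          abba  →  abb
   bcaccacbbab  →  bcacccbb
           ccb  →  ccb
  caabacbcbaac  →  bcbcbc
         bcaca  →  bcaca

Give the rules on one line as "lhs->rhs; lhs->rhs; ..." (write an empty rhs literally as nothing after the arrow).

  | aacaacc => aacc
  | acbabbcab => cabbcab
  | bbcabccccc
  | baaacaa => baacaa => bacaa => bcaa => b

acb->c; ba->b; caa->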